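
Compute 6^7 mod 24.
By repeated squaring mod 24: 6^{1}≡6, 6^{2}≡12, 6^{4}≡0. Then 6^{7} = 6^{4+2+1} ≡ 0 × 12 × 6 ≡ 0 mod 24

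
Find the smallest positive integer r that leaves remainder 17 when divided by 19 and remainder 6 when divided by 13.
M = 19 × 13 = 247. M₁ = 13, y₁ ≡ 3 (mod 19). M₂ = 19, y₂ ≡ 11 (mod 13). r = 17×13×3 + 6×19×11 ≡ 188 (mod 247)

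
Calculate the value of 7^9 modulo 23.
By repeated squaring mod 23: 7^{1}≡7, 7^{2}≡3, 7^{4}≡9, 7^{8}≡12. Then 7^{9} = 7^{8+1} ≡ 12 × 7 ≡ 15 mod 23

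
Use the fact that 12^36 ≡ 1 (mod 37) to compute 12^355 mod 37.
By Fermat: 12^{36} ≡ 1 (mod 37). 355 ≡ 31 (mod 36). So 12^{355} ≡ 12^{31} ≡ 16 (mod 37)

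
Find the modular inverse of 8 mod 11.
Since 11 is prime, by Fermat 8^(-1) ≡ 8^{9} ≡ 7 mod 11. Verify: 8 × 7 = 56 ≡ 1 mod 11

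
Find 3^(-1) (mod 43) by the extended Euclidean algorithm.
Extended GCD: 3(-14) + 43(1) = 1. So 3^(-1) ≡ -14 ≡ 29 (mod 43). Verify: 3 × 29 = 87 ≡ 1 (mod 43)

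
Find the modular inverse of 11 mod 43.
Since 43 is prime, by Fermat 11^(-1) ≡ 11^{41} ≡ 4 (mod 43). Verify: 11 × 4 = 44 ≡ 1 (mod 43)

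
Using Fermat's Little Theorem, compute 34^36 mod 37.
By Fermat's Little Theorem, 34^{36} ≡ 1 mod 37 since 37 is prime and gcd(34, 37) = 1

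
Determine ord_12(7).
Powers of 7 mod 12: 7^1≡7, 7^2≡1. So the order of 7 is 2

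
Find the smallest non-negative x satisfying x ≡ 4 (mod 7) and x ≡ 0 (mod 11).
M = 7 × 11 = 77. M₁ = 11, y₁ ≡ 2 (mod 7). M₂ = 7, y₂ ≡ 8 (mod 11). x = 4×11×2 + 0×7×8 ≡ 11 (mod 77)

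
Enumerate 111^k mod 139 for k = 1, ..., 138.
111^1, 111^2, ..., 111^{138} mod 139: [111, 89, 10, 137, 56, 100, 119, 4, 27, 78, 40, 131, 85, 122, 59, 16, 108, 34, 21, 107, 62, 71, 97, 64, 15, 136, 84, 11, 109, 6, 110, 117, 60, 127, 58, 44, 19, 24, 23, 51, 101, 91, 93, 37, 76, 96, 92, 65, 126, 86, 94, 9, 26, 106, 90, 121, 87, 66, 98, 36, 104, 7, 82, 67, 70, 125, 114, 5, 138, 28, 50, 129, 2, 83, 39, 20, 135, 112, 61, 99, 8, 54, 17, 80, 123, 31, 105, 118, 32, 77, 68, 42, 75, 124, 3, 55, 128, 30, 133, 29, 22, 79, 12, 81, 95, 120, 115, 116, 88, 38, 48, 46, 102, 63, 43, 47, 74, 13, 53, 45, 130, 113, 33, 49, 18, 52, 73, 41, 103, 35, 132, 57, 72, 69, 14, 25, 134, 1]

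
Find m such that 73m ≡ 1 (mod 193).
Since 193 is prime, by Fermat 73^(-1) ≡ 73^{191} ≡ 156 (mod 193). Verify: 73 × 156 = 11388 ≡ 1 (mod 193)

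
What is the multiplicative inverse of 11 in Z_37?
Since 37 is prime, by Fermat 11^(-1) ≡ 11^{35} ≡ 27 (mod 37). Verify: 11 × 27 = 297 ≡ 1 (mod 37)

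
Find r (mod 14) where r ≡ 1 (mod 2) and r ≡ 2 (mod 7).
M = 2 × 7 = 14. M₁ = 7, y₁ ≡ 1 (mod 2). M₂ = 2, y₂ ≡ 4 (mod 7). r = 1×7×1 + 2×2×4 ≡ 9 (mod 14)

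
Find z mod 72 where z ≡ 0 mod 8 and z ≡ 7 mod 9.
M = 8 × 9 = 72. M₁ = 9, y₁ ≡ 1 mod 8. M₂ = 8, y₂ ≡ 8 mod 9. z = 0×9×1 + 7×8×8 ≡ 16 mod 72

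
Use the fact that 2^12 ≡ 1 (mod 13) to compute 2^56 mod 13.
By Fermat: 2^{12} ≡ 1 (mod 13). 56 = 4×12 + 8. So 2^{56} ≡ 2^{8} ≡ 9 (mod 13)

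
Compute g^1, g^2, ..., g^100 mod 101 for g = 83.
83^1, 83^2, ..., 83^{100} mod 101: [83, 21, 26, 37, 41, 70, 53, 56, 2, 65, 42, 52, 74, 82, 39, 5, 11, 4, 29, 84, 3, 47, 63, 78, 10, 22, 8, 58, 67, 6, 94, 25, 55, 20, 44, 16, 15, 33, 12, 87, 50, 9, 40, 88, 32, 30, 66, 24, 73, 100, 18, 80, 75, 64, 60, 31, 48, 45, 99, 36, 59, 49, 27, 19, 62, 96, 90, 97, 72, 17, 98, 54, 38, 23, 91, 79, 93, 43, 34, 95, 7, 76, 46, 81, 57, 85, 86, 68, 89, 14, 51, 92, 61, 13, 69, 71, 35, 77, 28, 1]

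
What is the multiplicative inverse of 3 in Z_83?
Since 83 is prime, by Fermat 3^(-1) ≡ 3^{81} ≡ 28 mod 83. Verify: 3 × 28 = 84 ≡ 1 mod 83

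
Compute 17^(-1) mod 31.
Since 31 is prime, by Fermat 17^(-1) ≡ 17^{29} ≡ 11 mod 31. Verify: 17 × 11 = 187 ≡ 1 mod 31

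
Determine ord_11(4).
Powers of 4 mod 11: 4^1≡4, 4^2≡5, 4^3≡9, 4^4≡3, 4^5≡1. So the order of 4 is 5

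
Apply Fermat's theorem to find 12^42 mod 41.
By Fermat: 12^{40} ≡ 1 mod 41. So 12^{42} = 12^{40} · 12^{2} ≡ 12^{2} ≡ 21 mod 41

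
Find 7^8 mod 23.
By repeated squaring mod 23: 7^{1}≡7, 7^{2}≡3, 7^{4}≡9, 7^{8}≡12. So 7^{8} ≡ 12 mod 23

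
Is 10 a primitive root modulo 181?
ord_181(10) divides 180. For each prime q|180: 10^{90}≡180, 10^{60}≡48, 10^{36}≡42, none ≡ 1. So 10 has order 180 and is a primitive root mod 181.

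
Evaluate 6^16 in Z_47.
By repeated squaring (mod 47): 6^{1}≡6, 6^{2}≡36, 6^{4}≡27, 6^{8}≡24, 6^{16}≡12. So 6^{16} ≡ 12 (mod 47)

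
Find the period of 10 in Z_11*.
Powers of 10 mod 11: 10^1≡10, 10^2≡1. So the order of 10 is 2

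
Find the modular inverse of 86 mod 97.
Since 97 is prime, by Fermat 86^(-1) ≡ 86^{95} ≡ 44 mod 97. Verify: 86 × 44 = 3784 ≡ 1 mod 97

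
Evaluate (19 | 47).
(19/47) = 19^{23} mod 47 = -1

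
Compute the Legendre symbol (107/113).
(107/113) = 107^{56} mod 113 = -1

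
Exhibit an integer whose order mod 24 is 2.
13 has order 2 mod 24 since 13^{2} ≡ 1 mod 24 and no smaller power works.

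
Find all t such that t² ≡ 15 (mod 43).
The square roots of 15 mod 43 are 31 and 12. Verify: 31² = 961 ≡ 15 (mod 43)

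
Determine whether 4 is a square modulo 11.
By Euler's criterion: 4^{5} ≡ 1 mod 11. Since this equals 1, 4 is a QR.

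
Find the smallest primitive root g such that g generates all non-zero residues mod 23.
g = 5. Powers: [5, 2, 10, 4, 20, 8, 17, 16, 11, 9, ...] generates all 22 non-zero residues.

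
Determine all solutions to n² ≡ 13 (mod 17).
The square roots of 13 mod 17 are 8 and 9. Verify: 8² = 64 ≡ 13 (mod 17)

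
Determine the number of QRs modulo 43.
For prime 43, there are (p-1)/2 = (43-1)/2 = 21 quadratic residues (excluding 0).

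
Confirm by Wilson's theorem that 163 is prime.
(162)! mod 163 = 162. Since this equals -1 mod 163, Wilson confirms 163 is prime.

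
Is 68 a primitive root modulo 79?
ord_79(68) divides 78. For each prime q|78: 68^{39}≡78, 68^{26}≡55, 68^{6}≡65, none ≡ 1. So 68 has order 78 and is a primitive root mod 79.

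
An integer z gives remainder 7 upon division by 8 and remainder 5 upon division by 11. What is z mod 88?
M = 8 × 11 = 88. M₁ = 11, y₁ ≡ 3 mod 8. M₂ = 8, y₂ ≡ 7 mod 11. z = 7×11×3 + 5×8×7 ≡ 71 mod 88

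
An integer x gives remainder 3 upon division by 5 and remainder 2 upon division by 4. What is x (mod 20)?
M = 5 × 4 = 20. M₁ = 4, y₁ ≡ 4 (mod 5). M₂ = 5, y₂ ≡ 1 (mod 4). x = 3×4×4 + 2×5×1 ≡ 18 (mod 20)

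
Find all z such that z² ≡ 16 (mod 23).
The square roots of 16 mod 23 are 4 and 19. Verify: 4² = 16 ≡ 16 (mod 23)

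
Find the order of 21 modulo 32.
Powers of 21 mod 32: 21^1≡21, 21^2≡25, 21^3≡13, 21^4≡17, 21^5≡5, 21^6≡9, 21^7≡29, 21^8≡1. So the order of 21 is 8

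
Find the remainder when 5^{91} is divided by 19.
By Fermat: 5^{18} ≡ 1 (mod 19). 91 = 5×18 + 1. So 5^{91} ≡ 5^{1} ≡ 5 (mod 19)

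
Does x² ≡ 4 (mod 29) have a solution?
By Euler's criterion: 4^{14} ≡ 1 (mod 29). Since this equals 1, 4 is a QR.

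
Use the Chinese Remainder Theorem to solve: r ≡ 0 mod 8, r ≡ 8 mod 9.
M = 8 × 9 = 72. M₁ = 9, y₁ ≡ 1 mod 8. M₂ = 8, y₂ ≡ 8 mod 9. r = 0×9×1 + 8×8×8 ≡ 8 mod 72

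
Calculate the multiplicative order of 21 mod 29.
Powers of 21 mod 29: 21^1≡21, 21^2≡6, 21^3≡10, 21^4≡7, 21^5≡2, 21^6≡13, 21^7≡12, 21^8≡20, 21^9≡14, 21^10≡4, 21^11≡26, 21^12≡24, 21^13≡11, 21^14≡28, 21^15≡8, 21^16≡23, 21^17≡19, 21^18≡22, 21^19≡27, 21^20≡16, 21^21≡17, 21^22≡9, 21^23≡15, 21^24≡25, 21^25≡3, 21^26≡5, 21^27≡18, 21^28≡1. Order = 28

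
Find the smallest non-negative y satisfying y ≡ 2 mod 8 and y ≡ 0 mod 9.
M = 8 × 9 = 72. M₁ = 9, y₁ ≡ 1 mod 8. M₂ = 8, y₂ ≡ 8 mod 9. y = 2×9×1 + 0×8×8 ≡ 18 mod 72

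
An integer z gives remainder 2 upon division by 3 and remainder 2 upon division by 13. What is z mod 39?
M = 3 × 13 = 39. M₁ = 13, y₁ ≡ 1 mod 3. M₂ = 3, y₂ ≡ 9 mod 13. z = 2×13×1 + 2×3×9 ≡ 2 mod 39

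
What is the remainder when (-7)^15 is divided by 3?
Using Fermat: (-7)^{2} ≡ 1 (mod 3). 15 ≡ 1 (mod 2). So (-7)^{15} ≡ (-7)^{1} ≡ 2 (mod 3)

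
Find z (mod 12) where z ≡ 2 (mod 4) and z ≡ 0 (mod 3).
M = 4 × 3 = 12. M₁ = 3, y₁ ≡ 3 (mod 4). M₂ = 4, y₂ ≡ 1 (mod 3). z = 2×3×3 + 0×4×1 ≡ 6 (mod 12)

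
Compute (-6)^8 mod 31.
By repeated squaring (mod 31): (-6)^{1}≡25, (-6)^{2}≡5, (-6)^{4}≡25, (-6)^{8}≡5. So (-6)^{8} ≡ 5 (mod 31)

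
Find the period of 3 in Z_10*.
Powers of 3 mod 10: 3^1≡3, 3^2≡9, 3^3≡7, 3^4≡1. ord_10(3) = 4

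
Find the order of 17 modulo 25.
Powers of 17 mod 25: 17^1≡17, 17^2≡14, 17^3≡13, 17^4≡21, 17^5≡7, 17^6≡19, 17^7≡23, 17^8≡16, 17^9≡22, 17^10≡24, 17^11≡8, 17^12≡11, 17^13≡12, 17^14≡4, 17^15≡18, 17^16≡6, 17^17≡2, 17^18≡9, 17^19≡3, 17^20≡1. Order = 20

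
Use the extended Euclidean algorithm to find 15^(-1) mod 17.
Extended GCD: 15(8) + 17(-7) = 1. So 15^(-1) ≡ 8 mod 17. Verify: 15 × 8 = 120 ≡ 1 mod 17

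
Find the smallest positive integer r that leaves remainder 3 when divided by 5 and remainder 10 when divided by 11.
M = 5 × 11 = 55. M₁ = 11, y₁ ≡ 1 mod 5. M₂ = 5, y₂ ≡ 9 mod 11. r = 3×11×1 + 10×5×9 ≡ 43 mod 55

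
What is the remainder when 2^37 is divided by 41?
By repeated squaring (mod 41): 2^{1}≡2, 2^{2}≡4, 2^{4}≡16, 2^{8}≡10, 2^{16}≡18, 2^{32}≡37. Then 2^{37} = 2^{32+4+1} ≡ 37 × 16 × 2 ≡ 36 (mod 41)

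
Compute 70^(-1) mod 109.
Since 109 is prime, by Fermat 70^(-1) ≡ 70^{107} ≡ 95 mod 109. Verify: 70 × 95 = 6650 ≡ 1 mod 109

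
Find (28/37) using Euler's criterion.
(28/37) = 28^{18} mod 37 = 1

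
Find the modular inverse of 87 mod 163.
Since 163 is prime, by Fermat 87^(-1) ≡ 87^{161} ≡ 15 mod 163. Verify: 87 × 15 = 1305 ≡ 1 mod 163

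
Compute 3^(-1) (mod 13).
Since 13 is prime, by Fermat 3^(-1) ≡ 3^{11} ≡ 9 (mod 13). Verify: 3 × 9 = 27 ≡ 1 (mod 13)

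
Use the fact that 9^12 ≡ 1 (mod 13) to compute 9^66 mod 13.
By Fermat: 9^{12} ≡ 1 (mod 13). 66 = 5×12 + 6. So 9^{66} ≡ 9^{6} ≡ 1 (mod 13)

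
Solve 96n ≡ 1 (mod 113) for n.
Since 113 is prime, by Fermat 96^(-1) ≡ 96^{111} ≡ 93 (mod 113). Verify: 96 × 93 = 8928 ≡ 1 (mod 113)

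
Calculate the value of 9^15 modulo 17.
By repeated squaring mod 17: 9^{1}≡9, 9^{2}≡13, 9^{4}≡16, 9^{8}≡1. Then 9^{15} = 9^{8+4+2+1} ≡ 1 × 16 × 13 × 9 ≡ 2 mod 17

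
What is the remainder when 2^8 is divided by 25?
By repeated squaring mod 25: 2^{1}≡2, 2^{2}≡4, 2^{4}≡16, 2^{8}≡6. So 2^{8} ≡ 6 mod 25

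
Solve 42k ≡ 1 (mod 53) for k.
Since 53 is prime, by Fermat 42^(-1) ≡ 42^{51} ≡ 24 (mod 53). Verify: 42 × 24 = 1008 ≡ 1 (mod 53)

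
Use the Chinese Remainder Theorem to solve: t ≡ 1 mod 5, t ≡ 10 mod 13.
M = 5 × 13 = 65. M₁ = 13, y₁ ≡ 2 mod 5. M₂ = 5, y₂ ≡ 8 mod 13. t = 1×13×2 + 10×5×8 ≡ 36 mod 65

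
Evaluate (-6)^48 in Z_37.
Using Fermat: (-6)^{36} ≡ 1 mod 37. 48 ≡ 12 mod 36. So (-6)^{48} ≡ (-6)^{12} ≡ 1 mod 37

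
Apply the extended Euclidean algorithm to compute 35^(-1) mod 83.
Extended GCD: 35(19) + 83(-8) = 1. So 35^(-1) ≡ 19 (mod 83). Verify: 35 × 19 = 665 ≡ 1 (mod 83)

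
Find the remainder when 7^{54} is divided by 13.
By Fermat: 7^{12} ≡ 1 mod 13. 54 = 4×12 + 6. So 7^{54} ≡ 7^{6} ≡ 12 mod 13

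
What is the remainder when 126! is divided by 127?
By Wilson's theorem, (126)! ≡ -1 ≡ 126 (mod 127)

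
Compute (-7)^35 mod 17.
Using Fermat: (-7)^{16} ≡ 1 mod 17. 35 ≡ 3 mod 16. So (-7)^{35} ≡ (-7)^{3} ≡ 14 mod 17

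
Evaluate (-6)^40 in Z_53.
By repeated squaring mod 53: (-6)^{1}≡47, (-6)^{2}≡36, (-6)^{4}≡24, (-6)^{8}≡46, (-6)^{16}≡49, (-6)^{32}≡16. Then (-6)^{40} = (-6)^{32+8} ≡ 16 × 46 ≡ 47 mod 53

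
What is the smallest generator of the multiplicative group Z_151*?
g = 6. Powers: [6, 36, 65, 88, 75, 148, 133, 43, 107, 38, ...] generates all 150 non-zero residues.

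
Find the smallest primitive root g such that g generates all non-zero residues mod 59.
g = 2. Powers: [2, 4, 8, 16, 32, 5, ...] generates all 58 non-zero residues.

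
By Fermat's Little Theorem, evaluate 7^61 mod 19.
By Fermat: 7^{18} ≡ 1 mod 19. 61 = 3×18 + 7. So 7^{61} ≡ 7^{7} ≡ 7 mod 19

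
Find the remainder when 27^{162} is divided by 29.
By Fermat: 27^{28} ≡ 1 (mod 29). 162 = 5×28 + 22. So 27^{162} ≡ 27^{22} ≡ 5 (mod 29)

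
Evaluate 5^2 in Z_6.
5^{2} = 25 ≡ 1 (mod 6)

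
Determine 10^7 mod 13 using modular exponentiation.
By repeated squaring mod 13: 10^{1}≡10, 10^{2}≡9, 10^{4}≡3. Then 10^{7} = 10^{4+2+1} ≡ 3 × 9 × 10 ≡ 10 mod 13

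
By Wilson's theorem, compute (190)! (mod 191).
By Wilson's theorem, (190)! ≡ -1 ≡ 190 (mod 191)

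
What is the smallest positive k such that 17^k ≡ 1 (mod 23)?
Powers of 17 mod 23: 17^1≡17, 17^2≡13, 17^3≡14, 17^4≡8, 17^5≡21, 17^6≡12, 17^7≡20, 17^8≡18, 17^9≡7, 17^10≡4, 17^11≡22, 17^12≡6, 17^13≡10, 17^14≡9, 17^15≡15, 17^16≡2, 17^17≡11, 17^18≡3, 17^19≡5, 17^20≡16, 17^21≡19, 17^22≡1. Order = 22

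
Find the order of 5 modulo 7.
Powers of 5 mod 7: 5^1≡5, 5^2≡4, 5^3≡6, 5^4≡2, 5^5≡3, 5^6≡1. So the order of 5 is 6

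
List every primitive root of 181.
There are φ(180) = 48 primitive roots mod 181: {2, 10, 18, 21, 23, 24, 28, 41, 47, 50, 53, 54, 57, 58, 63, 66, 69, 76, 77, 78, 83, 84, 85, 90, 91, 96, 97, 98, 103, 104, 105, 112, 115, 118, 123, 124, 127, 128, 131, 134, 140, 153, 157, 158, 160, 163, 171, 179}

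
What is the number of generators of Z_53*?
There are φ(53-1) = φ(52) = 24 primitive roots modulo 53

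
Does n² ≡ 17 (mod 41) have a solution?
By Euler's criterion: 17^{20} ≡ 40 (mod 41). Since this equals -1 (≡ 40), 17 is not a QR.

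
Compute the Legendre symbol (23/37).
(23/37) = 23^{18} mod 37 = -1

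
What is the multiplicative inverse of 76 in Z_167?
Since 167 is prime, by Fermat 76^(-1) ≡ 76^{165} ≡ 11 mod 167. Verify: 76 × 11 = 836 ≡ 1 mod 167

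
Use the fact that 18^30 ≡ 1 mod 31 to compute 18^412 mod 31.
By Fermat: 18^{30} ≡ 1 mod 31. 412 ≡ 22 mod 30. So 18^{412} ≡ 18^{22} ≡ 9 mod 31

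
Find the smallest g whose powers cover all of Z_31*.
g = 3. Powers: [3, 9, 27, 19, 26, 16, ...] generates all 30 non-zero residues.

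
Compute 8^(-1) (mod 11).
Since 11 is prime, by Fermat 8^(-1) ≡ 8^{9} ≡ 7 (mod 11). Verify: 8 × 7 = 56 ≡ 1 (mod 11)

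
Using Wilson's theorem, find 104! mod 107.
(106)! = (104)! × (105) × (106) ≡ -1 (mod 107). So (104)! ≡ -1 × [(106)(105)]^(-1) ≡ 53 (mod 107)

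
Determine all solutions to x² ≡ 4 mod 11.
The square roots of 4 mod 11 are 9 and 2. Verify: 9² = 81 ≡ 4 mod 11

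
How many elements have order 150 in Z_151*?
Number of primitive roots mod 151 = φ(p-1) = φ(150) = 40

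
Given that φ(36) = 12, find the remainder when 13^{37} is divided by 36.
By Euler: 13^{12} ≡ 1 (mod 36) since gcd(13, 36) = 1. 37 = 3×12 + 1. So 13^{37} ≡ 13^{1} ≡ 13 (mod 36)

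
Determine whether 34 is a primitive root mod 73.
ord_73(34) divides 72. For each prime q|72: 34^{36}≡72, 34^{24}≡64, none ≡ 1. So 34 has order 72 and is a primitive root mod 73.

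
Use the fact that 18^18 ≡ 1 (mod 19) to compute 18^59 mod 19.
By Fermat: 18^{18} ≡ 1 (mod 19). 59 = 3×18 + 5. So 18^{59} ≡ 18^{5} ≡ 18 (mod 19)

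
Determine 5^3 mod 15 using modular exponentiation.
5^{3} = 125 ≡ 5 mod 15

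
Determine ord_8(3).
Powers of 3 mod 8: 3^1≡3, 3^2≡1. So the order of 3 is 2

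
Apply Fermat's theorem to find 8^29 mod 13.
By Fermat: 8^{12} ≡ 1 mod 13. 29 = 2×12 + 5. So 8^{29} ≡ 8^{5} ≡ 8 mod 13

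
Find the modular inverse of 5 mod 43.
Since 43 is prime, by Fermat 5^(-1) ≡ 5^{41} ≡ 26 mod 43. Verify: 5 × 26 = 130 ≡ 1 mod 43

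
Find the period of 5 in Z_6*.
Powers of 5 mod 6: 5^1≡5, 5^2≡1. ord_6(5) = 2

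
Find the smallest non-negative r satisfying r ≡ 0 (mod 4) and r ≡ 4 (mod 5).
M = 4 × 5 = 20. M₁ = 5, y₁ ≡ 1 (mod 4). M₂ = 4, y₂ ≡ 4 (mod 5). r = 0×5×1 + 4×4×4 ≡ 4 (mod 20)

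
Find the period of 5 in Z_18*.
Powers of 5 mod 18: 5^1≡5, 5^2≡7, 5^3≡17, 5^4≡13, 5^5≡11, 5^6≡1. ord_18(5) = 6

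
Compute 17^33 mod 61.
By repeated squaring (mod 61): 17^{1}≡17, 17^{2}≡45, 17^{4}≡12, 17^{8}≡22, 17^{16}≡57, 17^{32}≡16. Then 17^{33} = 17^{32+1} ≡ 16 × 17 ≡ 28 (mod 61)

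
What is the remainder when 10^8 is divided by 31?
By repeated squaring (mod 31): 10^{1}≡10, 10^{2}≡7, 10^{4}≡18, 10^{8}≡14. So 10^{8} ≡ 14 (mod 31)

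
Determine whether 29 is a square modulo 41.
By Euler's criterion: 29^{20} ≡ 40 (mod 41). Since this equals -1 (≡ 40), 29 is not a QR.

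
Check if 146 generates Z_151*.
ord_151(146) divides 150. For each prime q|150: 146^{75}≡150, 146^{50}≡32, 146^{30}≡8, none ≡ 1. So 146 has order 150 and is a primitive root mod 151.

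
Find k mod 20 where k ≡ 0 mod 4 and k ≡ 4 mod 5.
M = 4 × 5 = 20. M₁ = 5, y₁ ≡ 1 mod 4. M₂ = 4, y₂ ≡ 4 mod 5. k = 0×5×1 + 4×4×4 ≡ 4 mod 20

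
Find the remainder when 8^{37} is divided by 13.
By Fermat: 8^{12} ≡ 1 (mod 13). 37 = 3×12 + 1. So 8^{37} ≡ 8^{1} ≡ 8 (mod 13)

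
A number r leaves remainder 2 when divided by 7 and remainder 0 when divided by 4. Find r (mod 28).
M = 7 × 4 = 28. M₁ = 4, y₁ ≡ 2 (mod 7). M₂ = 7, y₂ ≡ 3 (mod 4). r = 2×4×2 + 0×7×3 ≡ 16 (mod 28)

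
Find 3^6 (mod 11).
By repeated squaring (mod 11): 3^{1}≡3, 3^{2}≡9, 3^{4}≡4. Then 3^{6} = 3^{4+2} ≡ 4 × 9 ≡ 3 (mod 11)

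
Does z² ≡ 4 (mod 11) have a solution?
By Euler's criterion: 4^{5} ≡ 1 (mod 11). Since this equals 1, 4 is a QR.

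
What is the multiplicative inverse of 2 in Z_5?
Since 5 is prime, by Fermat 2^(-1) ≡ 2^{3} ≡ 3 (mod 5). Verify: 2 × 3 = 6 ≡ 1 (mod 5)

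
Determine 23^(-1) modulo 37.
Since 37 is prime, by Fermat 23^(-1) ≡ 23^{35} ≡ 29 (mod 37). Verify: 23 × 29 = 667 ≡ 1 (mod 37)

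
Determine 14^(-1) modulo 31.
Since 31 is prime, by Fermat 14^(-1) ≡ 14^{29} ≡ 20 (mod 31). Verify: 14 × 20 = 280 ≡ 1 (mod 31)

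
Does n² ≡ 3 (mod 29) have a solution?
By Euler's criterion: 3^{14} ≡ 28 (mod 29). Since this equals -1 (≡ 28), 3 is not a QR.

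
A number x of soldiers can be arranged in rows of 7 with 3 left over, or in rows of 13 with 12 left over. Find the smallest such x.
M = 7 × 13 = 91. M₁ = 13, y₁ ≡ 6 mod 7. M₂ = 7, y₂ ≡ 2 mod 13. x = 3×13×6 + 12×7×2 ≡ 38 mod 91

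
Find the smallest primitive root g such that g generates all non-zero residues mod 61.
g = 2. For each prime q|60: 2^{30}≡60, 2^{20}≡47, 2^{12}≡9, none ≡ 1, so ord_61(2) = 60 and 2 is a primitive root.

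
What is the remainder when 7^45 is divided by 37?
Using Fermat: 7^{36} ≡ 1 (mod 37). 45 ≡ 9 (mod 36). So 7^{45} ≡ 7^{9} ≡ 1 (mod 37)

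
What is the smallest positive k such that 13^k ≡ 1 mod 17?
Powers of 13 mod 17: 13^1≡13, 13^2≡16, 13^3≡4, 13^4≡1. ord_17(13) = 4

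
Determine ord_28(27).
Powers of 27 mod 28: 27^1≡27, 27^2≡1. Order = 2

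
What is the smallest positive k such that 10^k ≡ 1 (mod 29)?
Powers of 10 mod 29: 10^1≡10, 10^2≡13, 10^3≡14, 10^4≡24, 10^5≡8, 10^6≡22, 10^7≡17, 10^8≡25, 10^9≡18, 10^10≡6, 10^11≡2, 10^12≡20, 10^13≡26, 10^14≡28, 10^15≡19, 10^16≡16, 10^17≡15, 10^18≡5, 10^19≡21, 10^20≡7, 10^21≡12, 10^22≡4, 10^23≡11, 10^24≡23, 10^25≡27, 10^26≡9, 10^27≡3, 10^28≡1. Order = 28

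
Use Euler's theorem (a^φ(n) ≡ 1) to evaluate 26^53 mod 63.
By Euler: 26^{36} ≡ 1 (mod 63) since gcd(26, 63) = 1. 53 = 1×36 + 17. So 26^{53} ≡ 26^{17} ≡ 17 (mod 63)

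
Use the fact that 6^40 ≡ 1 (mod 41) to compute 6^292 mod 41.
By Fermat: 6^{40} ≡ 1 (mod 41). 292 ≡ 12 (mod 40). So 6^{292} ≡ 6^{12} ≡ 4 (mod 41)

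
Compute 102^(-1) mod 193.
Since 193 is prime, by Fermat 102^(-1) ≡ 102^{191} ≡ 123 mod 193. Verify: 102 × 123 = 12546 ≡ 1 mod 193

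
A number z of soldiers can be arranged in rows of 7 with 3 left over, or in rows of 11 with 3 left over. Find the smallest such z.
M = 7 × 11 = 77. M₁ = 11, y₁ ≡ 2 mod 7. M₂ = 7, y₂ ≡ 8 mod 11. z = 3×11×2 + 3×7×8 ≡ 3 mod 77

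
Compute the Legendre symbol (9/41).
(9/41) = 9^{20} mod 41 = 1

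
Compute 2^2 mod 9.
2^{2} = 4 ≡ 4 mod 9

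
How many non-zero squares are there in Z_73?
For prime 73, there are (p-1)/2 = (73-1)/2 = 36 quadratic residues (excluding 0).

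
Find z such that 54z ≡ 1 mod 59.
Since 59 is prime, by Fermat 54^(-1) ≡ 54^{57} ≡ 47 mod 59. Verify: 54 × 47 = 2538 ≡ 1 mod 59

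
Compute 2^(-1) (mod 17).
Since 17 is prime, by Fermat 2^(-1) ≡ 2^{15} ≡ 9 (mod 17). Verify: 2 × 9 = 18 ≡ 1 (mod 17)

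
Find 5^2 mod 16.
5^{2} = 25 ≡ 9 mod 16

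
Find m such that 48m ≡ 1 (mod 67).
Since 67 is prime, by Fermat 48^(-1) ≡ 48^{65} ≡ 7 (mod 67). Verify: 48 × 7 = 336 ≡ 1 (mod 67)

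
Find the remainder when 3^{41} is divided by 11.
By Fermat: 3^{10} ≡ 1 mod 11. 41 = 4×10 + 1. So 3^{41} ≡ 3^{1} ≡ 3 mod 11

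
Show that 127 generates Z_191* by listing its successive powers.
127^1, 127^2, ..., 127^{190} mod 191: [127, 85, 99, 158, 11, 60, 171, 134, 19, 121, 87, 162, 137, 18, 185, 2, 63, 170, 7, 125, 22, 120, 151, 77, 38, 51, 174, 133, 83, 36, 179, 4, 126, 149, 14, 59, 44, 49, 111, 154, 76, 102, 157, 75, 166, 72, 167, 8, 61, 107, 28, 118, 88, 98, 31, 117, 152, 13, 123, 150, 141, 144, 143, 16, 122, 23, 56, 45, 176, 5, 62, 43, 113, 26, 55, 109, 91, 97, 95, 32, 53, 46, 112, 90, 161, 10, 124, 86, 35, 52, 110, 27, 182, 3, 190, 64, 106, 92, 33, 180, 131, 20, 57, 172, 70, 104, 29, 54, 173, 6, 189, 128, 21, 184, 66, 169, 71, 40, 114, 153, 140, 17, 58, 108, 155, 12, 187, 65, 42, 177, 132, 147, 142, 80, 37, 115, 89, 34, 116, 25, 119, 24, 183, 130, 84, 163, 73, 103, 93, 160, 74, 39, 178, 68, 41, 50, 47, 48, 175, 69, 168, 135, 146, 15, 186, 129, 148, 78, 165, 136, 82, 100, 94, 96, 159, 138, 145, 79, 101, 30, 181, 67, 105, 156, 139, 81, 164, 9, 188, 1]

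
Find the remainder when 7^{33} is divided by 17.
By Fermat: 7^{16} ≡ 1 mod 17. 33 = 2×16 + 1. So 7^{33} ≡ 7^{1} ≡ 7 mod 17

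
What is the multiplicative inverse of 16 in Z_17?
Since 17 is prime, by Fermat 16^(-1) ≡ 16^{15} ≡ 16 (mod 17). Verify: 16 × 16 = 256 ≡ 1 (mod 17)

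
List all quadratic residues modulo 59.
QRs mod 59: {1, 3, 4, 5, 7, 9, 12, 15, 16, 17, 19, 20, 21, 22, 25, 26, 27, 28, 29, 35, 36, 41, 45, 46, 48, 49, 51, 53, 57}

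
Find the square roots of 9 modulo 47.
The square roots of 9 mod 47 are 3 and 44. Verify: 3² = 9 ≡ 9 mod 47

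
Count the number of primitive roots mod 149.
Number of primitive roots mod 149 = φ(p-1) = φ(148) = 72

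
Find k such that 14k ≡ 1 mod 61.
Since 61 is prime, by Fermat 14^(-1) ≡ 14^{59} ≡ 48 mod 61. Verify: 14 × 48 = 672 ≡ 1 mod 61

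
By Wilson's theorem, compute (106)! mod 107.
By Wilson's theorem, (106)! ≡ -1 ≡ 106 mod 107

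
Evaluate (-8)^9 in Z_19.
By repeated squaring (mod 19): (-8)^{1}≡11, (-8)^{2}≡7, (-8)^{4}≡11, (-8)^{8}≡7. Then (-8)^{9} = (-8)^{8+1} ≡ 7 × 11 ≡ 1 (mod 19)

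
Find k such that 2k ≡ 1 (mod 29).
Since 29 is prime, by Fermat 2^(-1) ≡ 2^{27} ≡ 15 (mod 29). Verify: 2 × 15 = 30 ≡ 1 (mod 29)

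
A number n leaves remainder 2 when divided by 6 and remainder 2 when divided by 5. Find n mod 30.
M = 6 × 5 = 30. M₁ = 5, y₁ ≡ 5 mod 6. M₂ = 6, y₂ ≡ 1 mod 5. n = 2×5×5 + 2×6×1 ≡ 2 mod 30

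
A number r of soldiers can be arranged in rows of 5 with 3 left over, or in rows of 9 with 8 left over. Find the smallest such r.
M = 5 × 9 = 45. M₁ = 9, y₁ ≡ 4 (mod 5). M₂ = 5, y₂ ≡ 2 (mod 9). r = 3×9×4 + 8×5×2 ≡ 8 (mod 45)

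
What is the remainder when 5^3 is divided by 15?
5^{3} = 125 ≡ 5 (mod 15)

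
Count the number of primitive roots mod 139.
Number of primitive roots mod 139 = φ(p-1) = φ(138) = 44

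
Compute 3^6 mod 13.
By repeated squaring (mod 13): 3^{1}≡3, 3^{2}≡9, 3^{4}≡3. Then 3^{6} = 3^{4+2} ≡ 3 × 9 ≡ 1 (mod 13)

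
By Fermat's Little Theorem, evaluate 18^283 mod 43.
By Fermat: 18^{42} ≡ 1 (mod 43). 283 ≡ 31 (mod 42). So 18^{283} ≡ 18^{31} ≡ 26 (mod 43)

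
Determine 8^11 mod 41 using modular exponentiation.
By repeated squaring mod 41: 8^{1}≡8, 8^{2}≡23, 8^{4}≡37, 8^{8}≡16. Then 8^{11} = 8^{8+2+1} ≡ 16 × 23 × 8 ≡ 33 mod 41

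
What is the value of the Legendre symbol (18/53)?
(18/53) = 18^{26} mod 53 = -1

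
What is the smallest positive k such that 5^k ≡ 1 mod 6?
Powers of 5 mod 6: 5^1≡5, 5^2≡1. Order = 2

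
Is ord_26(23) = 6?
Powers of 23 mod 26: 23^1≡23, 23^2≡9, 23^3≡25, 23^4≡3, 23^5≡17, 23^6≡1. First k with 23^k≡1 is k=6. Yes, ord_26(23) = 6.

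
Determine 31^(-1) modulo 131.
Since 131 is prime, by Fermat 31^(-1) ≡ 31^{129} ≡ 93 (mod 131). Verify: 31 × 93 = 2883 ≡ 1 (mod 131)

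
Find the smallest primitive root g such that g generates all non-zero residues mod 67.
g = 2. Powers: [2, 4, 8, 16, 32, 64, ...] generates all 66 non-zero residues.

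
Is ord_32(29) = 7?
Powers of 29 mod 32: 29^1≡29, 29^2≡9, 29^3≡5, 29^4≡17, 29^5≡13, 29^6≡25, 29^7≡21, 29^8≡1. 29^7≡21≢1, so ord ≠ 7. No, the actual order is 8.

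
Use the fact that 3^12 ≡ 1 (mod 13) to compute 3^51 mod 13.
By Fermat: 3^{12} ≡ 1 (mod 13). 51 = 4×12 + 3. So 3^{51} ≡ 3^{3} ≡ 1 (mod 13)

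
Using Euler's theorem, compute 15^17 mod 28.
By Euler: 15^{12} ≡ 1 (mod 28) since gcd(15, 28) = 1. 17 = 1×12 + 5. So 15^{17} ≡ 15^{5} ≡ 15 (mod 28)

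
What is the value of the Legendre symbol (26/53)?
(26/53) = 26^{26} mod 53 = -1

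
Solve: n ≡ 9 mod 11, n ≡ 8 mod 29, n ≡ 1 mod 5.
M = 11 × 29 × 5 = 1595. M₁ = 145, y₁ ≡ 6 mod 11. M₂ = 55, y₂ ≡ 19 mod 29. M₃ = 319, y₃ ≡ 4 mod 5. n = 9×145×6 + 8×55×19 + 1×319×4 ≡ 1516 mod 1595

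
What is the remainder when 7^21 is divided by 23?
By repeated squaring mod 23: 7^{1}≡7, 7^{2}≡3, 7^{4}≡9, 7^{8}≡12, 7^{16}≡6. Then 7^{21} = 7^{16+4+1} ≡ 6 × 9 × 7 ≡ 10 mod 23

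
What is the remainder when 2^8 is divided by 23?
By repeated squaring (mod 23): 2^{1}≡2, 2^{2}≡4, 2^{4}≡16, 2^{8}≡3. So 2^{8} ≡ 3 (mod 23)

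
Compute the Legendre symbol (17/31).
(17/31) = 17^{15} mod 31 = -1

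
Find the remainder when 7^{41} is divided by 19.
By Fermat: 7^{18} ≡ 1 (mod 19). 41 = 2×18 + 5. So 7^{41} ≡ 7^{5} ≡ 11 (mod 19)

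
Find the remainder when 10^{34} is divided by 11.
By Fermat: 10^{10} ≡ 1 (mod 11). 34 = 3×10 + 4. So 10^{34} ≡ 10^{4} ≡ 1 (mod 11)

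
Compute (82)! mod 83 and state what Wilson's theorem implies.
(82)! mod 83 = 82. Since this equals -1 mod 83, Wilson confirms 83 is prime.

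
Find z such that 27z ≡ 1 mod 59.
Since 59 is prime, by Fermat 27^(-1) ≡ 27^{57} ≡ 35 mod 59. Verify: 27 × 35 = 945 ≡ 1 mod 59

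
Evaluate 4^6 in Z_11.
By repeated squaring mod 11: 4^{1}≡4, 4^{2}≡5, 4^{4}≡3. Then 4^{6} = 4^{4+2} ≡ 3 × 5 ≡ 4 mod 11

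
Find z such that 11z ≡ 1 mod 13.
Since 13 is prime, by Fermat 11^(-1) ≡ 11^{11} ≡ 6 mod 13. Verify: 11 × 6 = 66 ≡ 1 mod 13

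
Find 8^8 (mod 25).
By repeated squaring (mod 25): 8^{1}≡8, 8^{2}≡14, 8^{4}≡21, 8^{8}≡16. So 8^{8} ≡ 16 (mod 25)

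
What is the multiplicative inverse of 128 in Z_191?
Since 191 is prime, by Fermat 128^(-1) ≡ 128^{189} ≡ 97 mod 191. Verify: 128 × 97 = 12416 ≡ 1 mod 191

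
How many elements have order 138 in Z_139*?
A prime p has φ(p-1) primitive roots; here φ(138) = 44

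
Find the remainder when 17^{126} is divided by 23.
By Fermat: 17^{22} ≡ 1 mod 23. 126 = 5×22 + 16. So 17^{126} ≡ 17^{16} ≡ 2 mod 23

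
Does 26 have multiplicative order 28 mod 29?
Powers of 26 mod 29: 26^1≡26, 26^2≡9, 26^3≡2, 26^4≡23, 26^5≡18, 26^6≡4, 26^7≡17, 26^8≡7, 26^9≡8, 26^10≡5, 26^11≡14, 26^12≡16, 26^13≡10, 26^14≡28, 26^15≡3, 26^16≡20, 26^17≡27, 26^18≡6, 26^19≡11, 26^20≡25, 26^21≡12, 26^22≡22, 26^23≡21, 26^24≡24, 26^25≡15, 26^26≡13, 26^27≡19, 26^28≡1. First k with 26^k≡1 is k=28. Yes, ord_29(26) = 28.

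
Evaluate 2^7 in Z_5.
Using Fermat: 2^{4} ≡ 1 (mod 5). 7 ≡ 3 (mod 4). So 2^{7} ≡ 2^{3} ≡ 3 (mod 5)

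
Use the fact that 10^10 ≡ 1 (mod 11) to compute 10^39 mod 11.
By Fermat: 10^{10} ≡ 1 (mod 11). 39 = 3×10 + 9. So 10^{39} ≡ 10^{9} ≡ 10 (mod 11)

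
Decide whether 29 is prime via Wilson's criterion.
(28)! mod 29 = 28. Since 28 ≡ -1 (mod 29), 29 is prime.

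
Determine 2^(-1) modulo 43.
Since 43 is prime, by Fermat 2^(-1) ≡ 2^{41} ≡ 22 mod 43. Verify: 2 × 22 = 44 ≡ 1 mod 43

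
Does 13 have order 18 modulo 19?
ord_19(13) divides 18. For each prime q|18: 13^{9}≡18, 13^{6}≡11, none ≡ 1. So 13 has order 18 and is a primitive root mod 19.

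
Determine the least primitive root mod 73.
g = 5. Powers: [5, 25, 52, 41, 59, 3, ...] generates all 72 non-zero residues.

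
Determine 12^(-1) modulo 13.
Since 13 is prime, by Fermat 12^(-1) ≡ 12^{11} ≡ 12 mod 13. Verify: 12 × 12 = 144 ≡ 1 mod 13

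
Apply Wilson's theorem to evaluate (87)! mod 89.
(88)! = (87)! × (88) ≡ -1 mod 89. So (87)! ≡ -1 × (88)^(-1) ≡ (-1)×(-1) = 1 mod 89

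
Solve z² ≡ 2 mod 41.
The square roots of 2 mod 41 are 17 and 24. Verify: 17² = 289 ≡ 2 mod 41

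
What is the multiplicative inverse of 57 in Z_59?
Since 59 is prime, by Fermat 57^(-1) ≡ 57^{57} ≡ 29 (mod 59). Verify: 57 × 29 = 1653 ≡ 1 (mod 59)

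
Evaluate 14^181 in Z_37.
Using Fermat: 14^{36} ≡ 1 mod 37. 181 ≡ 1 mod 36. So 14^{181} ≡ 14^{1} ≡ 14 mod 37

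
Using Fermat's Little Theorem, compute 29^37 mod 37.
By Fermat: 29^{36} ≡ 1 (mod 37). So 29^{37} = 29^{36} · 29^{1} ≡ 29^{1} ≡ 29 (mod 37)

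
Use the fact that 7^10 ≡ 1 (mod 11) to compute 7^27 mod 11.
By Fermat: 7^{10} ≡ 1 (mod 11). 27 = 2×10 + 7. So 7^{27} ≡ 7^{7} ≡ 6 (mod 11)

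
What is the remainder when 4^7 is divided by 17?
By repeated squaring mod 17: 4^{1}≡4, 4^{2}≡16, 4^{4}≡1. Then 4^{7} = 4^{4+2+1} ≡ 1 × 16 × 4 ≡ 13 mod 17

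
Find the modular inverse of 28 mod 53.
Since 53 is prime, by Fermat 28^(-1) ≡ 28^{51} ≡ 36 mod 53. Verify: 28 × 36 = 1008 ≡ 1 mod 53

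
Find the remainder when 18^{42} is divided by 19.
By Fermat: 18^{18} ≡ 1 (mod 19). 42 = 2×18 + 6. So 18^{42} ≡ 18^{6} ≡ 1 (mod 19)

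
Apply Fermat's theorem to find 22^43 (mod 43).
By Fermat: 22^{42} ≡ 1 (mod 43). So 22^{43} = 22^{42} · 22^{1} ≡ 22^{1} ≡ 22 (mod 43)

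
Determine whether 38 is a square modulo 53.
By Euler's criterion: 38^{26} ≡ 1 mod 53. Since this equals 1, 38 is a QR.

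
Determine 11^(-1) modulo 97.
Since 97 is prime, by Fermat 11^(-1) ≡ 11^{95} ≡ 53 (mod 97). Verify: 11 × 53 = 583 ≡ 1 (mod 97)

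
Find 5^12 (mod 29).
By repeated squaring (mod 29): 5^{1}≡5, 5^{2}≡25, 5^{4}≡16, 5^{8}≡24. Then 5^{12} = 5^{8+4} ≡ 24 × 16 ≡ 7 (mod 29)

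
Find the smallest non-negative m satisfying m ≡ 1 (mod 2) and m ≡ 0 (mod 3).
M = 2 × 3 = 6. M₁ = 3, y₁ ≡ 1 (mod 2). M₂ = 2, y₂ ≡ 2 (mod 3). m = 1×3×1 + 0×2×2 ≡ 3 (mod 6)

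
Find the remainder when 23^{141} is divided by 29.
By Fermat: 23^{28} ≡ 1 mod 29. 141 = 5×28 + 1. So 23^{141} ≡ 23^{1} ≡ 23 mod 29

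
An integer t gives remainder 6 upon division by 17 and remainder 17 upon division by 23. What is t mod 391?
M = 17 × 23 = 391. M₁ = 23, y₁ ≡ 3 mod 17. M₂ = 17, y₂ ≡ 19 mod 23. t = 6×23×3 + 17×17×19 ≡ 40 mod 391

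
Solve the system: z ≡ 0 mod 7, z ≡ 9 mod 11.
M = 7 × 11 = 77. M₁ = 11, y₁ ≡ 2 mod 7. M₂ = 7, y₂ ≡ 8 mod 11. z = 0×11×2 + 9×7×8 ≡ 42 mod 77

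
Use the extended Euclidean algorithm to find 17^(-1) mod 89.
Extended GCD: 17(21) + 89(-4) = 1. So 17^(-1) ≡ 21 mod 89. Verify: 17 × 21 = 357 ≡ 1 mod 89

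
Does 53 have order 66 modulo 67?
53^{22} ≡ 1 (mod 67) and 22 < 66, so ord_67(53) = 22 ≠ 66 and 53 is not a primitive root.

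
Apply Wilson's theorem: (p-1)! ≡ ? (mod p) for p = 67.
By Wilson's theorem, (66)! ≡ -1 ≡ 66 (mod 67)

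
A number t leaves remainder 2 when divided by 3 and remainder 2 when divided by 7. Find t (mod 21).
M = 3 × 7 = 21. M₁ = 7, y₁ ≡ 1 (mod 3). M₂ = 3, y₂ ≡ 5 (mod 7). t = 2×7×1 + 2×3×5 ≡ 2 (mod 21)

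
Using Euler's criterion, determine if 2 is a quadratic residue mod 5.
By Euler's criterion: 2^{2} ≡ 4 (mod 5). Since this equals -1 (≡ 4), 2 is not a QR.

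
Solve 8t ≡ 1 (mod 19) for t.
Since 19 is prime, by Fermat 8^(-1) ≡ 8^{17} ≡ 12 (mod 19). Verify: 8 × 12 = 96 ≡ 1 (mod 19)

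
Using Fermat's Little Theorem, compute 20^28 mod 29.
By Fermat's Little Theorem, 20^{28} ≡ 1 mod 29 since 29 is prime and gcd(20, 29) = 1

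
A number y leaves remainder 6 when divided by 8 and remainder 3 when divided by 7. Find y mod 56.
M = 8 × 7 = 56. M₁ = 7, y₁ ≡ 7 mod 8. M₂ = 8, y₂ ≡ 1 mod 7. y = 6×7×7 + 3×8×1 ≡ 38 mod 56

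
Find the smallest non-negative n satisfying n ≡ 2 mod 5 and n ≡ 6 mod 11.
M = 5 × 11 = 55. M₁ = 11, y₁ ≡ 1 mod 5. M₂ = 5, y₂ ≡ 9 mod 11. n = 2×11×1 + 6×5×9 ≡ 17 mod 55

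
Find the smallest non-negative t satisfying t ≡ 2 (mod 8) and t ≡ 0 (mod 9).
M = 8 × 9 = 72. M₁ = 9, y₁ ≡ 1 (mod 8). M₂ = 8, y₂ ≡ 8 (mod 9). t = 2×9×1 + 0×8×8 ≡ 18 (mod 72)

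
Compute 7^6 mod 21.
By repeated squaring (mod 21): 7^{1}≡7, 7^{2}≡7, 7^{4}≡7. Then 7^{6} = 7^{4+2} ≡ 7 × 7 ≡ 7 (mod 21)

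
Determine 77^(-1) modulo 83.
Since 83 is prime, by Fermat 77^(-1) ≡ 77^{81} ≡ 69 (mod 83). Verify: 77 × 69 = 5313 ≡ 1 (mod 83)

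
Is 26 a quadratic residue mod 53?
By Euler's criterion: 26^{26} ≡ 52 mod 53. Since this equals -1 (≡ 52), 26 is not a QR.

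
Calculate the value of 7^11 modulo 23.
By repeated squaring mod 23: 7^{1}≡7, 7^{2}≡3, 7^{4}≡9, 7^{8}≡12. Then 7^{11} = 7^{8+2+1} ≡ 12 × 3 × 7 ≡ 22 mod 23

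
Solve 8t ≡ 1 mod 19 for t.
Since 19 is prime, by Fermat 8^(-1) ≡ 8^{17} ≡ 12 mod 19. Verify: 8 × 12 = 96 ≡ 1 mod 19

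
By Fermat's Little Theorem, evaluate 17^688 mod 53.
By Fermat: 17^{52} ≡ 1 mod 53. 688 ≡ 12 mod 52. So 17^{688} ≡ 17^{12} ≡ 28 mod 53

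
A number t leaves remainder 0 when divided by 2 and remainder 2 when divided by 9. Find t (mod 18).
M = 2 × 9 = 18. M₁ = 9, y₁ ≡ 1 (mod 2). M₂ = 2, y₂ ≡ 5 (mod 9). t = 0×9×1 + 2×2×5 ≡ 2 (mod 18)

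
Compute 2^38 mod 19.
Using Fermat: 2^{18} ≡ 1 (mod 19). 38 ≡ 2 (mod 18). So 2^{38} ≡ 2^{2} ≡ 4 (mod 19)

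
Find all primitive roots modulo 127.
There are φ(126) = 36 primitive roots mod 127: {3, 6, 7, 12, 14, 23, 29, 39, 43, 45, 46, 48, 53, 55, 56, 57, 58, 65, 67, 78, 83, 85, 86, 91, 92, 93, 96, 97, 101, 106, 109, 110, 112, 114, 116, 118}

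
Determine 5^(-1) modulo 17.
Since 17 is prime, by Fermat 5^(-1) ≡ 5^{15} ≡ 7 (mod 17). Verify: 5 × 7 = 35 ≡ 1 (mod 17)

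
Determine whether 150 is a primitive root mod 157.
150^{52} ≡ 1 mod 157 and 52 < 156, so ord_157(150) = 52 ≠ 156 and 150 is not a primitive root.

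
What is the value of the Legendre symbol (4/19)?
(4/19) = 4^{9} mod 19 = 1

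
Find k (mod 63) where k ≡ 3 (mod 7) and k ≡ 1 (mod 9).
M = 7 × 9 = 63. M₁ = 9, y₁ ≡ 4 (mod 7). M₂ = 7, y₂ ≡ 4 (mod 9). k = 3×9×4 + 1×7×4 ≡ 10 (mod 63)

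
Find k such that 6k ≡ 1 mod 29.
Since 29 is prime, by Fermat 6^(-1) ≡ 6^{27} ≡ 5 mod 29. Verify: 6 × 5 = 30 ≡ 1 mod 29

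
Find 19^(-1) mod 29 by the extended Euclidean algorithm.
Extended GCD: 19(-3) + 29(2) = 1. So 19^(-1) ≡ -3 ≡ 26 mod 29. Verify: 19 × 26 = 494 ≡ 1 mod 29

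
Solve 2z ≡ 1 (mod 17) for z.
Since 17 is prime, by Fermat 2^(-1) ≡ 2^{15} ≡ 9 (mod 17). Verify: 2 × 9 = 18 ≡ 1 (mod 17)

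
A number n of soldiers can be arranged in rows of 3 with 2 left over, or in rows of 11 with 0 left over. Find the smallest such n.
M = 3 × 11 = 33. M₁ = 11, y₁ ≡ 2 (mod 3). M₂ = 3, y₂ ≡ 4 (mod 11). n = 2×11×2 + 0×3×4 ≡ 11 (mod 33)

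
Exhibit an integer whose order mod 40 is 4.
3 has order 4 mod 40 since 3^{4} ≡ 1 (mod 40) and no smaller power works.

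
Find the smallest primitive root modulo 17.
g = 3. For each prime q|16: 3^{8}≡16, none ≡ 1, so ord_17(3) = 16 and 3 is a primitive root.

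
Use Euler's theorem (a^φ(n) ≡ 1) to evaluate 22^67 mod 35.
By Euler: 22^{24} ≡ 1 mod 35 since gcd(22, 35) = 1. 67 = 2×24 + 19. So 22^{67} ≡ 22^{19} ≡ 8 mod 35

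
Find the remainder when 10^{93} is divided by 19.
By Fermat: 10^{18} ≡ 1 (mod 19). 93 = 5×18 + 3. So 10^{93} ≡ 10^{3} ≡ 12 (mod 19)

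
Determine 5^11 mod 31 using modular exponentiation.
By repeated squaring (mod 31): 5^{1}≡5, 5^{2}≡25, 5^{4}≡5, 5^{8}≡25. Then 5^{11} = 5^{8+2+1} ≡ 25 × 25 × 5 ≡ 25 (mod 31)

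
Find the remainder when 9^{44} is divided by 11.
By Fermat: 9^{10} ≡ 1 (mod 11). 44 = 4×10 + 4. So 9^{44} ≡ 9^{4} ≡ 5 (mod 11)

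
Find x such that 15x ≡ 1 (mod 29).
Since 29 is prime, by Fermat 15^(-1) ≡ 15^{27} ≡ 2 (mod 29). Verify: 15 × 2 = 30 ≡ 1 (mod 29)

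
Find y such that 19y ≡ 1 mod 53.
Since 53 is prime, by Fermat 19^(-1) ≡ 19^{51} ≡ 14 mod 53. Verify: 19 × 14 = 266 ≡ 1 mod 53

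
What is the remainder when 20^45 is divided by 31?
Using Fermat: 20^{30} ≡ 1 (mod 31). 45 ≡ 15 (mod 30). So 20^{45} ≡ 20^{15} ≡ 1 (mod 31)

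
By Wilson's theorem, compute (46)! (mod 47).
By Wilson's theorem, (46)! ≡ -1 ≡ 46 (mod 47)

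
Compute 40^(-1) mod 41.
Since 41 is prime, by Fermat 40^(-1) ≡ 40^{39} ≡ 40 mod 41. Verify: 40 × 40 = 1600 ≡ 1 mod 41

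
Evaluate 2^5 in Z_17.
By repeated squaring mod 17: 2^{1}≡2, 2^{2}≡4, 2^{4}≡16. Then 2^{5} = 2^{4+1} ≡ 16 × 2 ≡ 15 mod 17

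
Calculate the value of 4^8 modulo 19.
By repeated squaring (mod 19): 4^{1}≡4, 4^{2}≡16, 4^{4}≡9, 4^{8}≡5. So 4^{8} ≡ 5 (mod 19)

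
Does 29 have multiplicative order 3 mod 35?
Powers of 29 mod 35: 29^1≡29, 29^2≡1. Already 29^2≡1, so the order is 2 < 3. No, the actual order is 2.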